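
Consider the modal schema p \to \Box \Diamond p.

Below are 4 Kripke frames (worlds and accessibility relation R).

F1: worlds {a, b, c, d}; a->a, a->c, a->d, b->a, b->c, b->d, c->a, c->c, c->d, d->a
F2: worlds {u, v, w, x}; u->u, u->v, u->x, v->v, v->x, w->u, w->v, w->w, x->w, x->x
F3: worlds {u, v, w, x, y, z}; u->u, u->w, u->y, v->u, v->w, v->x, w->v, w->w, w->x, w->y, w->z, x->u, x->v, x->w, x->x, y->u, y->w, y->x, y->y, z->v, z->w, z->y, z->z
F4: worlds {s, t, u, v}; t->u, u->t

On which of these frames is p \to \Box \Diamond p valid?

Frame correspondent (Sahlqvist): \forall x \forall y (Rxy \to Ryx) — i.e. symmetry.
F1: fails — Rbc but not Rcb.
F2: fails — Ruv but not Rvu.
F3: fails — Ryx but not Rxy.
F4: holds.

F4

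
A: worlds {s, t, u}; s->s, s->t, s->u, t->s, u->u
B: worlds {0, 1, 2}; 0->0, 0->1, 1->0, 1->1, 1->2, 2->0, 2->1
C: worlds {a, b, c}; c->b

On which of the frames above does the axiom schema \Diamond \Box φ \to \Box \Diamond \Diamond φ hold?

B

Frame correspondent (Sahlqvist): \forall x \forall y \forall z ((xRy \wedge xRz) \to \exists w (yRw \wedge z R^2 w)) — i.e. a generalized confluence (Geach) condition.
A: fails — sRt, sRu but no w with tRw and uR²w.
B: ✓.
C: fails — cRb, cRb but no w with bRw and bR²w.
Valid on: B.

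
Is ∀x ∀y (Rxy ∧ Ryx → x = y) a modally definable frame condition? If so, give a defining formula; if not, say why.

Any modally definable frame class is closed under surjective bounded morphisms.
The 4-cycle (worlds w0,w1,w2,w3 with w0→w1→w2→w3→w0) is antisymmetric. Sending even-indexed worlds to • and odd-indexed worlds to ∘ is a surjective bounded morphism onto the two-world frame with •↔∘, which is not antisymmetric.
So the class is not modally definable.

No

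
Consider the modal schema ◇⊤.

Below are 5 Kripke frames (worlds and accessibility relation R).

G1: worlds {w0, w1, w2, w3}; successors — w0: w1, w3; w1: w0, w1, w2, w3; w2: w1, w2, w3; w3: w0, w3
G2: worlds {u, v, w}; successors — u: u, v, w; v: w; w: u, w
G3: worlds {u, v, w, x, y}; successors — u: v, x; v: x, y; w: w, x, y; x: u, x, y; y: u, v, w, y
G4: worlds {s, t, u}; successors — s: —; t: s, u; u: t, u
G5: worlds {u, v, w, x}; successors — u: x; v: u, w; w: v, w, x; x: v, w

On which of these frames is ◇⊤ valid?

G1, G2, G3, G5

Frame correspondent (Sahlqvist): ∀x ∃y Rxy — i.e. seriality.
G1: condition met.
G2: condition met.
G3: condition met.
G4: fails — world s has no successor.
G5: condition met.
Valid on: G1, G2, G3, G5.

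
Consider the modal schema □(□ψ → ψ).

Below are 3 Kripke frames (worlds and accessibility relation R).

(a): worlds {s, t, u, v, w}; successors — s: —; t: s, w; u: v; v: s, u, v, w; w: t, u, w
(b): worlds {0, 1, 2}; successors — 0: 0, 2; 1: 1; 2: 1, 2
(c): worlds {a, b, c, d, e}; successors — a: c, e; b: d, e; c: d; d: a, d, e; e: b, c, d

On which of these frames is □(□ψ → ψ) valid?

This is the axiom for shift-reflexivity; its first-order frame correspondent is ∀x ∀y (Rxy → Ryy).
(a): fails — Rwt but not Rtt.
(b): holds.
(c): fails — Rde but not Ree.
Valid on: (b).

(b)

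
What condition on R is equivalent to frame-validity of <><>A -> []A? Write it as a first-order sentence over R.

This is a Sahlqvist (Geach-type) schema ◇^2□^0A → □^1◇^0A.
First-order correspondent: forall x forall y forall z ((x R^2 y & xRz) -> exists w (y = w & z = w)).

forall x forall y forall z ((x R^2 y & xRz) -> exists w (y = w & z = w))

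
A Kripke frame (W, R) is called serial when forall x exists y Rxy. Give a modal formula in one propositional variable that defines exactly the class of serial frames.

□q → ◇q

This is seriality; the standard corresponding axiom is D: □q → ◇q.
Suppose □q→◇q is valid. At any x set V(q)=W. Then □q at x, so ◇q at x, so x has a successor.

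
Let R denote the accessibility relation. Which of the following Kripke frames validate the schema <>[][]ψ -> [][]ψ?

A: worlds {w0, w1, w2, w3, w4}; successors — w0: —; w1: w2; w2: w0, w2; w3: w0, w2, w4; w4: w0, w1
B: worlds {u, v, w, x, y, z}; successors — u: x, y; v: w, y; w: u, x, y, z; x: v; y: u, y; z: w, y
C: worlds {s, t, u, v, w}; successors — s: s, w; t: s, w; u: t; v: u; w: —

none

Frame correspondent (Sahlqvist): forall x forall y forall z ((xRy & x R^2 z) -> exists w (y R^2 w & z = w)) — i.e. a generalized confluence (Geach) condition.
A: fails — w2Rw0, w2R²w0 but no w with w0R²w and w0=w.
B: fails — uRx, uR²u but no t with xR²t and u=t.
C: fails — sRw, sR²s but no w* with wR²w* and s=w*.
Valid on no frame.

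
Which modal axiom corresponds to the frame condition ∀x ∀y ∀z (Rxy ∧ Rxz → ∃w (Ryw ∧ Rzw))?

The condition is convergence. The .2 schema ◇□p → □◇p defines it.
Suppose ◇□p→□◇p is valid. Take Rxy, Rxz and set V(p)={w : Ryw}. Then □p at y so ◇□p at x, so □◇p at x, so ◇p at z, giving w with Rzw and Ryw.

◇□p → □◇p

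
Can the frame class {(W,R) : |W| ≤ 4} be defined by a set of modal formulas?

Not definable by any modal formula

Any modally definable frame class is closed under disjoint unions.
Any modal formula valid on each of 5 disjoint one-world frames is valid on their disjoint union (validity is preserved under disjoint unions). Each one-world frame has |W|=1≤4, but the union has |W|=5.
Hence having at most 4 worlds is not modally definable.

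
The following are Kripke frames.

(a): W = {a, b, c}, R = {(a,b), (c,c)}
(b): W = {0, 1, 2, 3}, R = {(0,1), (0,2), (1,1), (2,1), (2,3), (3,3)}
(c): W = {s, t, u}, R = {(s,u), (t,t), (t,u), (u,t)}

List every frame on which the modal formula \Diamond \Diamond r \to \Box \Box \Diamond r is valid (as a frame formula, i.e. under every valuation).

Frame correspondent (Sahlqvist): \forall x \forall y \forall z ((x R^2 y \wedge x R^2 z) \to \exists w (y = w \wedge zRw)) — i.e. a generalized confluence (Geach) condition.
(a): satisfies the condition.
(b): fails — 0R²1, 0R²3 but no w with 1=w and 3Rw.
(c): fails — tR²u, tR²u but no w with u=w and uRw.
Valid on: (a).

(a)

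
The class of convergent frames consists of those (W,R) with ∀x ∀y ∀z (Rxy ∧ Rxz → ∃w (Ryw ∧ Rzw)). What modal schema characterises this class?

This is convergence; the standard corresponding axiom is .2: ◇□s → □◇s.
Suppose ◇□s→□◇s is valid. Take Rxy, Rxz and set V(s)={w : Ryw}. Then □s at y so ◇□s at x, so □◇s at x, so ◇s at z, giving w with Rzw and Ryw.

◇□s → □◇s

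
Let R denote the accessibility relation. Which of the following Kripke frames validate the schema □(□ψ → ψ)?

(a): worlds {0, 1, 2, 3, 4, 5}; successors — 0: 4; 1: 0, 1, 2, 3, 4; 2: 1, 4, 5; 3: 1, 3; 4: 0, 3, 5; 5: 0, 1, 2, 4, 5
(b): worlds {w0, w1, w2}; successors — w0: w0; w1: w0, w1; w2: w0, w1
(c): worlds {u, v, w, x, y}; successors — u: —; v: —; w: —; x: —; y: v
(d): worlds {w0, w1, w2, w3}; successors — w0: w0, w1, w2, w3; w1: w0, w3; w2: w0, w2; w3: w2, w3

Frame correspondent (Sahlqvist): ∀x ∀y (Rxy → Ryy) — i.e. shift-reflexivity.
(a): fails — R12 but not R22.
(b): satisfies the condition.
(c): fails — Ryv but not Rvv.
(d): fails — Rw0w1 but not Rw1w1.
Valid on: (b).

(b)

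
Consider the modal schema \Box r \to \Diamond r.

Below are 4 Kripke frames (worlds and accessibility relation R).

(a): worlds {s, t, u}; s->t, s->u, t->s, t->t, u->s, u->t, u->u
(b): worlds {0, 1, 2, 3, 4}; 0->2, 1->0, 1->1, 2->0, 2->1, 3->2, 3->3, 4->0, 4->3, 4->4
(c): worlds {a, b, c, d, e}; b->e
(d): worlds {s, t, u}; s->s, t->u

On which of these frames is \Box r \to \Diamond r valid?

(a), (b)

This is the axiom for seriality; its first-order frame correspondent is \forall x \exists y Rxy.
(a): ✓.
(b): ✓.
(c): fails — world a has no successor.
(d): fails — world u has no successor.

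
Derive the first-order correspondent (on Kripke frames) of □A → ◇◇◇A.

This is a Sahlqvist (Geach-type) schema ◇^0□^1A → □^0◇^3A.
Minimal-valuation argument: fix x; take any y with xR^0y and any z with xR^0z. Set V(A) to the set of worlds R-reachable from y in exactly 1 step. Then □^1A holds at y, so the antecedent holds at x; validity forces ◇^3A at z, giving a w with zR^3w and yR^1w.
First-order correspondent: ∀x ∃w (xRw ∧ xR³w).

∀x ∃w (xRw ∧ xR³w)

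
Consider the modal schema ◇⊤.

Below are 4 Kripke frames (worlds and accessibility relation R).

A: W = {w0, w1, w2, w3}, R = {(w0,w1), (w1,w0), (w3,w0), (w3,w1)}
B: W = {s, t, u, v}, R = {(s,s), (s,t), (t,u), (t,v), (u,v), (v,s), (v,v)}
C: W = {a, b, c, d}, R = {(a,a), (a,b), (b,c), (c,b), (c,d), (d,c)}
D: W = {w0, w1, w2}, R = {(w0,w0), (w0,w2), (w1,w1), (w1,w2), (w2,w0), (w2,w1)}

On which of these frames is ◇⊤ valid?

B, C, D

The schema corresponds to seriality: ∀x ∃y Rxy.
A: fails — world w2 has no successor.
B: condition met.
C: condition met.
D: condition met.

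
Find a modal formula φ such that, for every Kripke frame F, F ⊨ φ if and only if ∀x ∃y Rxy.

□r → ◇r

A defining formula is □r → ◇r (the D axiom).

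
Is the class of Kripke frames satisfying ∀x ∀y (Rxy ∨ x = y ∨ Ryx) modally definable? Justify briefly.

No — not modally definable

If a class were modally definable it would be closed under disjoint unions (Goldblatt–Thomason).
Take 2 disjoint single-world reflexive frames: each is trivially connected, but their disjoint union has 2 worlds with no edge between distinct components, so it is not connected.
Hence connectedness of R is not modally definable.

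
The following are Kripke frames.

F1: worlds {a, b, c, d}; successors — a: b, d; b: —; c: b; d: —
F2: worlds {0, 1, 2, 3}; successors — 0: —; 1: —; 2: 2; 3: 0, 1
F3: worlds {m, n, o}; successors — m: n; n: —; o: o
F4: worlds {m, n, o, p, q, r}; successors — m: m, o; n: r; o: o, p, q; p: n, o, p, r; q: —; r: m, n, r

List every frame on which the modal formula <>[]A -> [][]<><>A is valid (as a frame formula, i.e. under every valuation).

F1, F2, F3

This is the axiom for a generalized confluence (Geach) condition; its first-order frame correspondent is forall x forall y forall z ((xRy & x R^2 z) -> exists w (yRw & z R^2 w)).
F1: satisfies the condition.
F2: satisfies the condition.
F3: satisfies the condition.
F4: fails — mRm, mR²q but no w with mRw and qR²w.
Valid on: F1, F2, F3.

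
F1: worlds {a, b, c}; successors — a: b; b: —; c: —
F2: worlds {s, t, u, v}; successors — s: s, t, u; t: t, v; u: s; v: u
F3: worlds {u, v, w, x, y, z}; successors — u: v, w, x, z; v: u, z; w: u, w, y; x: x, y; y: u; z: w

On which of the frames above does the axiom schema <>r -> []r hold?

Frame correspondent (Sahlqvist): forall x forall y forall z (Rxy & Rxz -> y = z) — i.e. partial functionality.
F1: satisfies the condition.
F2: fails — s sees both s and t.
F3: fails — u sees both v and w.

F1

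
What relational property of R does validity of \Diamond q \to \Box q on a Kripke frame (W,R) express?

This is the CD axiom.
Its frame correspondent is partial functionality — \forall x \forall y \forall z (Rxy \wedge Rxz \to y = z).

partial functionality: \forall x \forall y \forall z (Rxy \wedge Rxz \to y = z)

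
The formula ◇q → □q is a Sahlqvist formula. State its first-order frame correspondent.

partial functionality

This schema is the CD axiom.
It corresponds to partial functionality: ∀x ∀y ∀z (Rxy ∧ Rxz → y = z).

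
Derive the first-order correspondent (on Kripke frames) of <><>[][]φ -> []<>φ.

forall x forall y forall z ((x R^2 y & xRz) -> exists w (y R^2 w & zRw))

This is a Sahlqvist (Geach-type) schema ◇^2□^2φ → □^1◇^1φ.
First-order correspondent: forall x forall y forall z ((x R^2 y & xRz) -> exists w (y R^2 w & zRw)).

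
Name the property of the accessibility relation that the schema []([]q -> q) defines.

Suppose □(□q→q) is valid. Take Rxy and set V(q)={w : Ryw}. Then at y, □q holds; since □(□q→q) at x, □q→q at y, so q at y, i.e. Ryy.

shift-reflexivity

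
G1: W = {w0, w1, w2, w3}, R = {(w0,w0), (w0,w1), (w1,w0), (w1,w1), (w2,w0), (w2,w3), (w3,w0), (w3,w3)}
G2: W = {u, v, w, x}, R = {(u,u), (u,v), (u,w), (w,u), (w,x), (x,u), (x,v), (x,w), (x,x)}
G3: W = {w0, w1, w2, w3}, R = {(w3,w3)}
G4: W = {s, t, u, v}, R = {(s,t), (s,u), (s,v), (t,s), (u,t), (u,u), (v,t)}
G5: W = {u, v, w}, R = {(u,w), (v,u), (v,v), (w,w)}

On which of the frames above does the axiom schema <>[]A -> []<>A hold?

G1, G3

The schema corresponds to convergence: forall x forall y forall z (Rxy & Rxz -> exists w (Ryw & Rzw)).
G1: satisfies the condition.
G2: fails — Ruv and Ruv but v and v have no common successor.
G3: satisfies the condition.
G4: fails — Rsv and Rst but v and t have no common successor.
G5: fails — Rvu and Rvv but u and v have no common successor.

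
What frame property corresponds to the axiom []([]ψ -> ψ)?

This is the T□ axiom.
Its frame correspondent is shift-reflexivity — forall x forall y (Rxy -> Ryy).

shift-reflexivity: forall x forall y (Rxy -> Ryy)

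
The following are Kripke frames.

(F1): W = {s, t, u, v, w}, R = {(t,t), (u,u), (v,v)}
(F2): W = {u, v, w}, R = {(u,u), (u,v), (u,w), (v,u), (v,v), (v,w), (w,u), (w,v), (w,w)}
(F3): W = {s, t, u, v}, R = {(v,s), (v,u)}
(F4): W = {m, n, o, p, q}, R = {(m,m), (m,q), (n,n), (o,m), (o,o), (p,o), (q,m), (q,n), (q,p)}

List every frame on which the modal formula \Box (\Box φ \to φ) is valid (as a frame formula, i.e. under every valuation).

The schema corresponds to shift-reflexivity: \forall x \forall y (Rxy \to Ryy).
(F1): holds.
(F2): holds.
(F3): fails — Rvu but not Ruu.
(F4): fails — Rqp but not Rpp.

(F1), (F2)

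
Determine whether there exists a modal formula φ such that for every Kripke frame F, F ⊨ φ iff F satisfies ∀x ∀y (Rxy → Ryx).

This is a Sahlqvist condition; the B axiom r → □◇r defines it.
Suppose r→□◇r is valid. Take Rxy and set V(r)={x}. Then r at x, so □◇r at x, so ◇r at y, so some z with Ryz has r; z=x, i.e. Ryx.

Yes, by r → □◇r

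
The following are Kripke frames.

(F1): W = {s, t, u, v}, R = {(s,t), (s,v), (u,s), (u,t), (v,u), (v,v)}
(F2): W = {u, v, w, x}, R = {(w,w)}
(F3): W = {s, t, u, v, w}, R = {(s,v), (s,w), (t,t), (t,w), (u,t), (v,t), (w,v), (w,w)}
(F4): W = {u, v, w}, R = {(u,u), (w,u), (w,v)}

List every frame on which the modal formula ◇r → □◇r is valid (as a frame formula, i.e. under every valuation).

This is the axiom for the Euclidean property; its first-order frame correspondent is ∀x ∀y ∀z (Rxy ∧ Rxz → Ryz).
(F1): fails — Rsv and Rst but not Rvt.
(F2): satisfies the condition.
(F3): fails — Rsv and Rsv but not Rvv.
(F4): fails — Rwu and Rwv but not Ruv.
Valid on: (F2).

(F2)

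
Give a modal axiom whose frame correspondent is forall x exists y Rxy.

This is seriality; the standard corresponding axiom is D: □r → ◇r.
Suppose □r→◇r is valid. At any x set V(r)=W. Then □r at x, so ◇r at x, so x has a successor.

□r → ◇r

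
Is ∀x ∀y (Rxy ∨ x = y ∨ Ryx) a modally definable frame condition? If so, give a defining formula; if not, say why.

Any modally definable frame class is closed under disjoint unions.
Take 4 disjoint single-world reflexive frames: each is trivially connected, but their disjoint union has 4 worlds with no edge between distinct components, so it is not connected.
So the class is not modally definable.

Not definable by any modal formula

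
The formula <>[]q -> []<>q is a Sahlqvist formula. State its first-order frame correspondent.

Convergence

Suppose ◇□q→□◇q is valid. Take Rxy, Rxz and set V(q)={w : Ryw}. Then □q at y so ◇□q at x, so □◇q at x, so ◇q at z, giving w with Rzw and Ryw.
Conversely, on a frame with convergence the schema holds at every world under every valuation.
Frame condition: forall x forall y forall z (Rxy & Rxz -> exists w (Ryw & Rzw)).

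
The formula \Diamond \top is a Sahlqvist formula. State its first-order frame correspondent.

seriality

◇⊤ holds at w iff w has a successor, so frame-validity of ◇⊤ is exactly seriality. Equivalently via □A → ◇A:
Suppose □A→◇A is valid. At any x set V(A)=W. Then □A at x, so ◇A at x, so x has a successor.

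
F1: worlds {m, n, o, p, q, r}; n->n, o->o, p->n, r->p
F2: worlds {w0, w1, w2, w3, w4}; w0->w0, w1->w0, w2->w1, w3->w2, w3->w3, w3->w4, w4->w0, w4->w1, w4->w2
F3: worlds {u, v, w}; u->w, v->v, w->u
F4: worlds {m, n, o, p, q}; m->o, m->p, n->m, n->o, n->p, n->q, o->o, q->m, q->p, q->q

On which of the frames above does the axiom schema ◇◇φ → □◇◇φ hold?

F1

Frame correspondent (Sahlqvist): ∀x ∀y ∀z ((xR²y ∧ xRz) → ∃w (y = w ∧ zR²w)) — i.e. a generalized confluence (Geach) condition.
F1: satisfies the condition.
F2: fails — w3R²w1, w3Rw2 but no w with w1=w and w2R²w.
F3: fails — uR²u, uRw but no t with u=t and wR²t.
F4: fails — mR²o, mRp but no w with o=w and pR²w.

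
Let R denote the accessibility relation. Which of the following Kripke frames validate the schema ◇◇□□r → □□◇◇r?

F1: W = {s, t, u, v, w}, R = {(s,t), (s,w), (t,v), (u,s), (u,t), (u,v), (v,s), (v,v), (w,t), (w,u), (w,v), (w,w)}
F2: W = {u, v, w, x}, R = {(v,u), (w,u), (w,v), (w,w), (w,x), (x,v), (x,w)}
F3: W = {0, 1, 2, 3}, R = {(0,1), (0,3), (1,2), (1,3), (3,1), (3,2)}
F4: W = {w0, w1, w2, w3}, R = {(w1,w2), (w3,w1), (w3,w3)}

This is the axiom for a generalized confluence (Geach) condition; its first-order frame correspondent is ∀x ∀y ∀z ((xR²y ∧ xR²z) → ∃w (yR²w ∧ zR²w)).
F1: holds.
F2: fails — wR²u, wR²u but no t with uR²t and uR²t.
F3: fails — 0R²1, 0R²2 but no w with 1R²w and 2R²w.
F4: fails — w3R²w1, w3R²w1 but no w with w1R²w and w1R²w.
Valid on: F1.

F1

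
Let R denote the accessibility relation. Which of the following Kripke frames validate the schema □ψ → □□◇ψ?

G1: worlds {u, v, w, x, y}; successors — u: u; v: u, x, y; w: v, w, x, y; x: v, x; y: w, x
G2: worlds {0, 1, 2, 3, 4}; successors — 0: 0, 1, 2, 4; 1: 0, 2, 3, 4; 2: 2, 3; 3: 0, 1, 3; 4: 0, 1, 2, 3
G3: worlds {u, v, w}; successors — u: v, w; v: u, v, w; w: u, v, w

G2, G3

Frame correspondent (Sahlqvist): ∀x ∀z (xR²z → ∃w (xRw ∧ zRw)) — i.e. a generalized confluence (Geach) condition.
G1: fails — wR²u but no t with wRt and uRt.
G2: holds.
G3: holds.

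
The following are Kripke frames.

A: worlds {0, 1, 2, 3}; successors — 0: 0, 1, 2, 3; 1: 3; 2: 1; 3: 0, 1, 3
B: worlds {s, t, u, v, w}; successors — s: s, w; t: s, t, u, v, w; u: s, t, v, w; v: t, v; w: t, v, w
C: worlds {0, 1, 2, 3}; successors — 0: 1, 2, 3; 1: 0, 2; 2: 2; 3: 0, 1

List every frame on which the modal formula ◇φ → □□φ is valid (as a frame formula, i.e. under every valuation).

Frame correspondent (Sahlqvist): ∀x ∀y ∀z ((xRy ∧ xR²z) → ∃w (y = w ∧ z = w)) — i.e. a generalized confluence (Geach) condition.
A: fails — 0R0, 0R²1 but 0 ≠ 1.
B: fails — sRs, sR²t but s ≠ t.
C: fails — 0R1, 0R²0 but 1 ≠ 0.

none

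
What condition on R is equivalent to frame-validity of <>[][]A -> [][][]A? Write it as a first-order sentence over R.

This is a Sahlqvist (Geach-type) schema ◇^1□^2A → □^3◇^0A.
Minimal-valuation argument: fix x; take any y with xR^1y and any z with xR^3z. Set V(A) to the set of worlds R-reachable from y in exactly 2 steps. Then □^2A holds at y, so the antecedent holds at x; validity forces ◇^0A at z, giving a w with zR^0w and yR^2w.
First-order correspondent: forall x forall y forall z ((xRy & x R^3 z) -> exists w (y R^2 w & z = w)).

forall x forall y forall z ((xRy & x R^3 z) -> exists w (y R^2 w & z = w))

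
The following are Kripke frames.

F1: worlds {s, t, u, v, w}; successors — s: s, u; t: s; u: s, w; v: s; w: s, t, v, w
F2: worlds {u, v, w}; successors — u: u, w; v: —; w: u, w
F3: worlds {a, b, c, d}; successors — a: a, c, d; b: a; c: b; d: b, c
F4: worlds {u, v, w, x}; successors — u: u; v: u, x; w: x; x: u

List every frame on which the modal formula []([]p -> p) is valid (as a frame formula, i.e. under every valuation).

The schema corresponds to shift-reflexivity: forall x forall y (Rxy -> Ryy).
F1: fails — Rwt but not Rtt.
F2: condition met.
F3: fails — Rdc but not Rcc.
F4: fails — Rwx but not Rxx.

F2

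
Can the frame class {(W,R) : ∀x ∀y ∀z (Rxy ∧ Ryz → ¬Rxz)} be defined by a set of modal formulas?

No — not modally definable

Modal frame validity is preserved under surjective bounded morphisms.
The 3-cycle (worlds 0,1,2 with 0→1→2→0) is intransitive. Mapping every world to a single reflexive point • is a surjective bounded morphism; the reflexive point is not intransitive (R••∧R•• but R••).
So the class is not modally definable.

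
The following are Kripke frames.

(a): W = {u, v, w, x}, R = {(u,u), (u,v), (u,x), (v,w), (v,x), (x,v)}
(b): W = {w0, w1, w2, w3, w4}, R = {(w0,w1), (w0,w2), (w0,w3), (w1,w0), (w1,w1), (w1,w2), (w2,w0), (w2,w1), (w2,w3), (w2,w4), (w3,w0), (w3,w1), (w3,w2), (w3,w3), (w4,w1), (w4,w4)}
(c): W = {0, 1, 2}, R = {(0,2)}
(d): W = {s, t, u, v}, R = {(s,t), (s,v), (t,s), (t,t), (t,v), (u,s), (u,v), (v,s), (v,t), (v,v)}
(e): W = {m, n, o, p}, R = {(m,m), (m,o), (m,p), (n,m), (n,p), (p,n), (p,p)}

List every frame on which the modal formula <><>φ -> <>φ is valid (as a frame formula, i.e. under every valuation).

Frame correspondent (Sahlqvist): forall x forall y forall z (Rxy & Ryz -> Rxz) — i.e. transitivity.
(a): fails — Ruv and Rvw but not Ruw.
(b): fails — Rw1w0 and Rw0w3 but not Rw1w3.
(c): satisfies the condition.
(d): fails — Ruv and Rvt but not Rut.
(e): fails — Rpn and Rnm but not Rpm.
Valid on: (c).

(c)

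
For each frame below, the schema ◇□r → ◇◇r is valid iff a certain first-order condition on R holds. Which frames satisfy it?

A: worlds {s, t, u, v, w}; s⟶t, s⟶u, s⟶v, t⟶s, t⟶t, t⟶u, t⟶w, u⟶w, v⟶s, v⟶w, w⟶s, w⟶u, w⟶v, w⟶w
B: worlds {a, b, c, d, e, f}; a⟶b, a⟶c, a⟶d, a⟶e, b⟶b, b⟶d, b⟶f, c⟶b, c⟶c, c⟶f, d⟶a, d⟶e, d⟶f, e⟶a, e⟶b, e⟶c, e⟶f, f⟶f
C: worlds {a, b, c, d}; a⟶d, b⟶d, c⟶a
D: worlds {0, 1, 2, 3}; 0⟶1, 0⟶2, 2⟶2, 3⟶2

A, B

The schema corresponds to a generalized confluence (Geach) condition: ∀x ∀y (xRy → ∃w (yRw ∧ xR²w)).
A: holds.
B: holds.
C: fails — aRd but no w with dRw and aR²w.
D: fails — 0R1 but no w with 1Rw and 0R²w.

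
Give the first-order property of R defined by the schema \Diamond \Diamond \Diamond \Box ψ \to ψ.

\forall x \forall y (x R^3 y \to \exists w (yRw \wedge x = w))

This is a Sahlqvist (Geach-type) schema ◇^3□^1ψ → □^0◇^0ψ.
First-order correspondent: \forall x \forall y (x R^3 y \to \exists w (yRw \wedge x = w)).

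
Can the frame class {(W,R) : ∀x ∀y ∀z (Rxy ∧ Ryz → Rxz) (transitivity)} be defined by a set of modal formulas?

Yes: it is transitivity, defined by the 4 schema □r → □□r.
Suppose □r→□□r is valid. Take Rxy, Ryz and set V(r)={w : Rxw}. Then □r at x, so □□r at x, so □r at y, so r at z, i.e. Rxz.

Yes, by □r → □□r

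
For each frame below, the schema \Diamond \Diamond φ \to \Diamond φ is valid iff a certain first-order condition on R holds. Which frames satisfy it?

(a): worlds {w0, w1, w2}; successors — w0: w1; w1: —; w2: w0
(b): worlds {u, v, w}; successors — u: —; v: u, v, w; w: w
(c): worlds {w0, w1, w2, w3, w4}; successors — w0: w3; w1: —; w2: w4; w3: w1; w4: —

(b)

Frame correspondent (Sahlqvist): \forall x \forall y \forall z (Rxy \wedge Ryz \to Rxz) — i.e. transitivity.
(a): fails — Rw2w0 and Rw0w1 but not Rw2w1.
(b): condition met.
(c): fails — Rw0w3 and Rw3w1 but not Rw0w1.
Valid on: (b).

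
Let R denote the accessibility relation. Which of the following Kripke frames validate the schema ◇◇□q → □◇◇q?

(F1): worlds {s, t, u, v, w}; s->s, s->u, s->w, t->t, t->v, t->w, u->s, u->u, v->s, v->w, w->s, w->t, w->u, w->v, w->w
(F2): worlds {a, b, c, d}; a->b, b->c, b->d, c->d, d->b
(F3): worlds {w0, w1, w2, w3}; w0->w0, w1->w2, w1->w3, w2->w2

The schema corresponds to a generalized confluence (Geach) condition: ∀x ∀y ∀z ((xR²y ∧ xRz) → ∃w (yRw ∧ zR²w)).
(F1): satisfies the condition.
(F2): fails — bR²b, bRc but no w with bRw and cR²w.
(F3): fails — w1R²w2, w1Rw3 but no w with w2Rw and w3R²w.

(F1)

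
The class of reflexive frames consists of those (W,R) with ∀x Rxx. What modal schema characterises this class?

This is reflexivity; the standard corresponding axiom is T: □p → p.
Suppose □p→p is valid. At any x set V(p)={w : Rxw}. Then □p holds at x, so p holds at x, i.e. Rxx.

□p → p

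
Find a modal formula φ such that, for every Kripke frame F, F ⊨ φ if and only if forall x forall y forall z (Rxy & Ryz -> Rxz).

□ψ → □□ψ

This is transitivity; the standard corresponding axiom is 4: □ψ → □□ψ.
Suppose □ψ→□□ψ is valid. Take Rxy, Ryz and set V(ψ)={w : Rxw}. Then □ψ at x, so □□ψ at x, so □ψ at y, so ψ at z, i.e. Rxz.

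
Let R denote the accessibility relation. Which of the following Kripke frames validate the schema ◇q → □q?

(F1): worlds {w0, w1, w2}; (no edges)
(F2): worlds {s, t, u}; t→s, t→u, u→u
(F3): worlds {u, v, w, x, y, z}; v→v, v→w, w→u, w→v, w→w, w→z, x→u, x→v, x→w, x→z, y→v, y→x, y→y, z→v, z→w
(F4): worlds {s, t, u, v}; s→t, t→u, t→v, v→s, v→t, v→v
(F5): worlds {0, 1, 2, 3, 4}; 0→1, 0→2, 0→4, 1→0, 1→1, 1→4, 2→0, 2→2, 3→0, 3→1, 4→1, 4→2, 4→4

(F1)

The schema corresponds to partial functionality: ∀x ∀y ∀z (Rxy ∧ Rxz → y = z).
(F1): ✓.
(F2): fails — t sees both s and u.
(F3): fails — v sees both v and w.
(F4): fails — t sees both u and v.
(F5): fails — 0 sees both 1 and 2.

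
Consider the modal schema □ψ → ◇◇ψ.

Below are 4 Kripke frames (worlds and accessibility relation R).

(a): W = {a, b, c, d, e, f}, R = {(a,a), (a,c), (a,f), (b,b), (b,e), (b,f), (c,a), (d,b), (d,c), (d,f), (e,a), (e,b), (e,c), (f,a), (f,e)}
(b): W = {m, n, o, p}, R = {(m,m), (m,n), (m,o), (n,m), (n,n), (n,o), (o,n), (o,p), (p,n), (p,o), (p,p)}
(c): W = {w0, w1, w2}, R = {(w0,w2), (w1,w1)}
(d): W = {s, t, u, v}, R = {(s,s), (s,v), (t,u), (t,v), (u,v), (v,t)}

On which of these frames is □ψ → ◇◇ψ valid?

This is the axiom for a generalized confluence (Geach) condition; its first-order frame correspondent is ∀x ∃w (xRw ∧ xR²w).
(a): holds.
(b): holds.
(c): fails — at w0 but no w with w0Rw and w0R²w.
(d): fails — at u but no w with uRw and uR²w.
Valid on: (a), (b).

(a), (b)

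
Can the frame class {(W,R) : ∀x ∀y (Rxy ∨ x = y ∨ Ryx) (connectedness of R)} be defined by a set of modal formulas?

Any modally definable frame class is closed under disjoint unions.
Take 2 disjoint single-world reflexive frames: each is trivially connected, but their disjoint union has 2 worlds with no edge between distinct components, so it is not connected.
So the class is not modally definable.

No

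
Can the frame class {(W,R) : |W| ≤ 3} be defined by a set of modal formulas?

If a class were modally definable it would be closed under disjoint unions (Goldblatt–Thomason).
Any modal formula valid on each of 4 disjoint one-world frames is valid on their disjoint union (validity is preserved under disjoint unions). Each one-world frame has |W|=1≤3, but the union has |W|=4.
So no modal formula (or set of formulas) defines exactly the |W|≤3 frames.

Not definable by any modal formula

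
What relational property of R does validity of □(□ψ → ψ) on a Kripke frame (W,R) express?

Suppose □(□ψ→ψ) is valid. Take Rxy and set V(ψ)={w : Ryw}. Then at y, □ψ holds; since □(□ψ→ψ) at x, □ψ→ψ at y, so ψ at y, i.e. Ryy.

Shift-reflexivity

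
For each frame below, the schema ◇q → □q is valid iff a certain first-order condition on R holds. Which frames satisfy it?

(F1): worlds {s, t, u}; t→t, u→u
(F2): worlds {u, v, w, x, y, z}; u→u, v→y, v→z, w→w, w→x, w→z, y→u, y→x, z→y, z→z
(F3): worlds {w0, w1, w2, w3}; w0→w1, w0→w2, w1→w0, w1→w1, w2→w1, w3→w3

Frame correspondent (Sahlqvist): ∀x ∀y ∀z (Rxy ∧ Rxz → y = z) — i.e. partial functionality.
(F1): ✓.
(F2): fails — v sees both y and z.
(F3): fails — w0 sees both w1 and w2.

(F1)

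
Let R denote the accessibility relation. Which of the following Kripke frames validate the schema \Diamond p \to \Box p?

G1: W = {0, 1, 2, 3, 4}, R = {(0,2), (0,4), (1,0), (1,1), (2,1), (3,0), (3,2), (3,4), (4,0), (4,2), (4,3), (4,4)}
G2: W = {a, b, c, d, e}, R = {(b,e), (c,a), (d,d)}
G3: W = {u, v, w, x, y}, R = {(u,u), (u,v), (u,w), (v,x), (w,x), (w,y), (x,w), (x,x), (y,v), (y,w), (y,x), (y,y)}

G2

This is the axiom for partial functionality; its first-order frame correspondent is \forall x \forall y \forall z (Rxy \wedge Rxz \to y = z).
G1: fails — 0 sees both 2 and 4.
G2: satisfies the condition.
G3: fails — u sees both u and v.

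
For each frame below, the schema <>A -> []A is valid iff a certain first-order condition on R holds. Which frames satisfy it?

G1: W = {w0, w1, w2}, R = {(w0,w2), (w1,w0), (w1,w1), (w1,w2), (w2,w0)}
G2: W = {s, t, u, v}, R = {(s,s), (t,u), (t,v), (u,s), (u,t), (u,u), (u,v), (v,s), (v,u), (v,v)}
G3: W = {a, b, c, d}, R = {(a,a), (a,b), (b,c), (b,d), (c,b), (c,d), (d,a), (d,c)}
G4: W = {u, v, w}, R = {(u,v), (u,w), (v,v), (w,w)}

Frame correspondent (Sahlqvist): forall x forall y forall z (Rxy & Rxz -> y = z) — i.e. partial functionality.
G1: fails — w1 sees both w0 and w1.
G2: fails — t sees both u and v.
G3: fails — a sees both a and b.
G4: fails — u sees both v and w.
Valid on no frame.

none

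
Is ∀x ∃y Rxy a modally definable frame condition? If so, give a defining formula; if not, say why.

The condition is seriality. A defining modal formula is □r → ◇r.
Suppose □r→◇r is valid. At any x set V(r)=W. Then □r at x, so ◇r at x, so x has a successor.

Yes, by □r → ◇r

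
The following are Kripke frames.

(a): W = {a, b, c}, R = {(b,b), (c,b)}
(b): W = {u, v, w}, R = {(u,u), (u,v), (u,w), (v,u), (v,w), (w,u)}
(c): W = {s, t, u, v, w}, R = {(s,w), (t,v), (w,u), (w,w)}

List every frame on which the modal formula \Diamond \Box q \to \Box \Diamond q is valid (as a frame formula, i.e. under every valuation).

(a), (b)

This is the axiom for convergence; its first-order frame correspondent is \forall x \forall y \forall z (Rxy \wedge Rxz \to \exists w (Ryw \wedge Rzw)).
(a): condition met.
(b): condition met.
(c): fails — Rtv and Rtv but v and v have no common successor.
Valid on: (a), (b).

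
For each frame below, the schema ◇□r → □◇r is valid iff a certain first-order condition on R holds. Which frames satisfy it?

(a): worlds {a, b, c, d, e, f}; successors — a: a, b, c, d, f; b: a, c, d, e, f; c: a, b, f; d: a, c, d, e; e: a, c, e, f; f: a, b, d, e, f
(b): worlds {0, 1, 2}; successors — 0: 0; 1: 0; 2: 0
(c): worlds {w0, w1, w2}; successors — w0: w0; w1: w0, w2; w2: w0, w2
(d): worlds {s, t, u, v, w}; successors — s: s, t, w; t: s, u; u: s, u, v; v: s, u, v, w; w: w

This is the axiom for convergence; its first-order frame correspondent is ∀x ∀y ∀z (Rxy ∧ Rxz → ∃w (Ryw ∧ Rzw)).
(a): ✓.
(b): ✓.
(c): ✓.
(d): fails — Rsw and Rst but w and t have no common successor.
Valid on: (a), (b), (c).

(a), (b), (c)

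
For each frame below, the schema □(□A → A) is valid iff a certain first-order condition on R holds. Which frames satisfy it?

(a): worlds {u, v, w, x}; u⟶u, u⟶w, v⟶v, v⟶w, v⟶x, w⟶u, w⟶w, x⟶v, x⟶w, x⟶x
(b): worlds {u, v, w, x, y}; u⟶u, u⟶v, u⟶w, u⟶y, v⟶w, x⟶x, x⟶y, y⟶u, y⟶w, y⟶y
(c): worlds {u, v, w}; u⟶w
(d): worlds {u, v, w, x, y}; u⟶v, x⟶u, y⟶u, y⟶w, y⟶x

(a)

Frame correspondent (Sahlqvist): ∀x ∀y (Rxy → Ryy) — i.e. shift-reflexivity.
(a): holds.
(b): fails — Ruv but not Rvv.
(c): fails — Ruw but not Rww.
(d): fails — Ruv but not Rvv.
Valid on: (a).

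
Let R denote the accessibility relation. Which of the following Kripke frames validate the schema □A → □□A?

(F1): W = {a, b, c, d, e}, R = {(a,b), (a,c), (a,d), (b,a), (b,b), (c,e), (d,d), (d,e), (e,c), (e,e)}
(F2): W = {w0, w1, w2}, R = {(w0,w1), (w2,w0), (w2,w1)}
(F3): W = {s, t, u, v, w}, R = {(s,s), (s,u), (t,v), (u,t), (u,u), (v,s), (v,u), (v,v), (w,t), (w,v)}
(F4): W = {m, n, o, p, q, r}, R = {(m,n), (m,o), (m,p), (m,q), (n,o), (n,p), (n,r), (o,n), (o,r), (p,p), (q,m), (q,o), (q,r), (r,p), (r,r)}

(F2)

Frame correspondent (Sahlqvist): ∀x ∀y ∀z (Rxy ∧ Ryz → Rxz) — i.e. transitivity.
(F1): fails — Rde and Rec but not Rdc.
(F2): holds.
(F3): fails — Rtv and Rvu but not Rtu.
(F4): fails — Ron and Rno but not Roo.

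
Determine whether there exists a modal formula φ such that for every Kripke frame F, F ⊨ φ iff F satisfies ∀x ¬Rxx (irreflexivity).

No — not modally definable

Any modally definable frame class is closed under surjective bounded morphisms.
The 4-cycle (worlds 0,1,2,3 with 0→1→2→3→0) is irreflexive, and the map sending every world to a single reflexive point • is a surjective bounded morphism (forth: every edge maps to (•,•); back: every world has a successor). So any modal formula valid on the 4-cycle is also valid on the reflexive point, which is not irreflexive.
Hence irreflexivity is not modally definable.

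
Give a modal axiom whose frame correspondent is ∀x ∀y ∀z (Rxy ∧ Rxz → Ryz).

A defining formula is ◇s → □◇s (the 5 axiom).
Suppose ◇s→□◇s is valid. Take Rxy, Rxz and set V(s)={y}. Then ◇s at x, so □◇s at x, so ◇s at z, so some w with Rzw has s; w=y, i.e. Rzy. By symmetry of the argument, Ryz.

◇s → □◇s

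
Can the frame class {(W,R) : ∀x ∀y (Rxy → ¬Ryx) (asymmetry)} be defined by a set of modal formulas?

If a class were modally definable it would be closed under surjective bounded morphisms (Goldblatt–Thomason).
The 5-cycle (worlds s,t,u,v,w with s→t→u→v→w→s) is asymmetric. Mapping every world to a single reflexive point • is a surjective bounded morphism, and the reflexive point is not asymmetric (R•• but asymmetry requires ¬R••).
Hence asymmetry is not modally definable.

No — not modally definable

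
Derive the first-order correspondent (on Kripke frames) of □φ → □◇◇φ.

∀x ∀z (xRz → ∃w (xRw ∧ zR²w))

This is a Sahlqvist (Geach-type) schema ◇^0□^1φ → □^1◇^2φ.
Minimal-valuation argument: fix x; take any y with xR^0y and any z with xR^1z. Set V(φ) to the set of worlds R-reachable from y in exactly 1 step. Then □^1φ holds at y, so the antecedent holds at x; validity forces ◇^2φ at z, giving a w with zR^2w and yR^1w.
First-order correspondent: ∀x ∀z (xRz → ∃w (xRw ∧ zR²w)).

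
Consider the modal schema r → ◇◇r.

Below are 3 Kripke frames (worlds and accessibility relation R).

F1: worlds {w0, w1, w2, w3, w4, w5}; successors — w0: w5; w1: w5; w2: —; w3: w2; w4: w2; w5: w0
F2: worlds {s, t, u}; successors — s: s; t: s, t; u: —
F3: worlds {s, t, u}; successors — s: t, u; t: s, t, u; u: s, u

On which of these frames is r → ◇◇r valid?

The schema corresponds to a generalized confluence (Geach) condition: ∀x ∃w (x = w ∧ xR²w).
F1: fails — at w1 but no w with w1=w and w1R²w.
F2: fails — at u but no w with u=w and uR²w.
F3: ✓.
Valid on: F3.

F3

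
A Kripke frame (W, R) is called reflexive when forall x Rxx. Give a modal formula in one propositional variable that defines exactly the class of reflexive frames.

A defining formula is □r → r (the T axiom).
Suppose □r→r is valid. At any x set V(r)={w : Rxw}. Then □r holds at x, so r holds at x, i.e. Rxx.

□r → r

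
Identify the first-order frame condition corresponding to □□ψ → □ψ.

Suppose □□ψ→□ψ is valid. Take Rxy and set V(ψ)={w : xR²w}. Then □□ψ at x, so □ψ at x, so ψ at y, i.e. ∃z(Rxz∧Rzy).

density: ∀x ∀y (Rxy → ∃z (Rxz ∧ Rzy))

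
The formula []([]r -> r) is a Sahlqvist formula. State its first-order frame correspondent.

Shift-reflexivity

Suppose □(□r→r) is valid. Take Rxy and set V(r)={w : Ryw}. Then at y, □r holds; since □(□r→r) at x, □r→r at y, so r at y, i.e. Ryy.
Conversely, on a frame with shift-reflexivity the schema holds at every world under every valuation.
Frame condition: forall x forall y (Rxy -> Ryy).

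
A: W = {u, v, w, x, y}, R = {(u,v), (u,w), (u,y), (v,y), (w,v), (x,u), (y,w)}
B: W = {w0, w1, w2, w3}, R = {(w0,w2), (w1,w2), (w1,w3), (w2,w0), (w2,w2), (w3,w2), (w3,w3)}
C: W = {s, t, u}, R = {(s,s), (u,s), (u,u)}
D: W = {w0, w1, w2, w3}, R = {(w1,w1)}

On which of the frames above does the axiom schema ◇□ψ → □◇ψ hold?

The schema corresponds to convergence: ∀x ∀y ∀z (Rxy ∧ Rxz → ∃w (Ryw ∧ Rzw)).
A: fails — Ruv and Ruw but v and w have no common successor.
B: holds.
C: holds.
D: holds.
Valid on: B, C, D.

B, C, D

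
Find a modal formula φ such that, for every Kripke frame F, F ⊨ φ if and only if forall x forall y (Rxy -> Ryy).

□(□p → p)

This is shift-reflexivity; the standard corresponding axiom is T□: □(□p → p).
Suppose □(□p→p) is valid. Take Rxy and set V(p)={w : Ryw}. Then at y, □p holds; since □(□p→p) at x, □p→p at y, so p at y, i.e. Ryy.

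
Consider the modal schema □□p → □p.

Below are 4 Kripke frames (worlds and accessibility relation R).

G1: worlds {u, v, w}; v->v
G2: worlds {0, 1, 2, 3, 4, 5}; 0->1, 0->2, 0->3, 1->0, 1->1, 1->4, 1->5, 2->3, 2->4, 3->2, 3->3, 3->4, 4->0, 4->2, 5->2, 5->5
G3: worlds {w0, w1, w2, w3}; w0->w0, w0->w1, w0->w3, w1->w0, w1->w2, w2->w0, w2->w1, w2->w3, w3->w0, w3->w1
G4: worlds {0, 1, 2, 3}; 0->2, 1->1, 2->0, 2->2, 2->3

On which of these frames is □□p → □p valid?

G1, G4

The schema corresponds to density: ∀x ∀y (Rxy → ∃z (Rxz ∧ Rzy)).
G1: holds.
G2: fails — R40 but no z with R4z and Rz0.
G3: fails — Rw1w2 but no z with Rw1z and Rzw2.
G4: holds.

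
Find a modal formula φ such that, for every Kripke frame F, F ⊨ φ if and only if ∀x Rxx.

A defining formula is □ψ → ψ (the T axiom).
Suppose □ψ→ψ is valid. At any x set V(ψ)={w : Rxw}. Then □ψ holds at x, so ψ holds at x, i.e. Rxx.

□ψ → ψ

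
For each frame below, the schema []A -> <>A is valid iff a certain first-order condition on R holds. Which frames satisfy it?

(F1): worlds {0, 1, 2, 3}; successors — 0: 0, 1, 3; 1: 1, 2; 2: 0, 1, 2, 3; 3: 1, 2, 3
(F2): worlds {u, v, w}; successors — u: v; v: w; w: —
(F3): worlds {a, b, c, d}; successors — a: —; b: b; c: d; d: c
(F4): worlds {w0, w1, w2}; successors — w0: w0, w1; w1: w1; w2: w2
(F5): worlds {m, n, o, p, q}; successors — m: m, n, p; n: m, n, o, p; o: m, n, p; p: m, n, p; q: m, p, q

The schema corresponds to seriality: forall x exists y Rxy.
(F1): condition met.
(F2): fails — world w has no successor.
(F3): fails — world a has no successor.
(F4): condition met.
(F5): condition met.
Valid on: (F1), (F4), (F5).

(F1), (F4), (F5)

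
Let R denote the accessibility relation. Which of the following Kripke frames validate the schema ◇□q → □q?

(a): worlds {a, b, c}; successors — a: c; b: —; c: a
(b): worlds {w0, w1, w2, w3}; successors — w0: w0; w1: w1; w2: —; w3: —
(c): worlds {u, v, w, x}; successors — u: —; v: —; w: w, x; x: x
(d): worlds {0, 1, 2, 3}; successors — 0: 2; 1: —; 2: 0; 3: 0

This is the axiom for the Euclidean property; its first-order frame correspondent is ∀x ∀y ∀z (Rxy ∧ Rxz → Ryz).
(a): fails — Rac and Rac but not Rcc.
(b): satisfies the condition.
(c): fails — Rwx and Rww but not Rxw.
(d): fails — R02 and R02 but not R22.
Valid on: (b).

(b)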